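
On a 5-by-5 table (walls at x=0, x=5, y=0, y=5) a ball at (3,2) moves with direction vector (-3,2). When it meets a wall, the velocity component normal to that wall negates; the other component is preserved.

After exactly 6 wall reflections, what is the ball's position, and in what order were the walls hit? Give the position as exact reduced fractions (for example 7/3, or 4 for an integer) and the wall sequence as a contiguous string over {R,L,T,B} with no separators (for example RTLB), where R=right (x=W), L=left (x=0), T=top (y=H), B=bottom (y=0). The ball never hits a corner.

1. t=1 → L at (0,4); v=(3,2)
2. t=1/2 → T at (3/2,5); v=(3,-2)
3. t=7/6 → R at (5,8/3); v=(-3,-2)
4. t=4/3 → B at (1,0); v=(-3,2)
5. t=1/3 → L at (0,2/3); v=(3,2)
6. t=5/3 → R at (5,4); v=(-3,2)

Final position: (5,4)
Wall sequence: LTRBLR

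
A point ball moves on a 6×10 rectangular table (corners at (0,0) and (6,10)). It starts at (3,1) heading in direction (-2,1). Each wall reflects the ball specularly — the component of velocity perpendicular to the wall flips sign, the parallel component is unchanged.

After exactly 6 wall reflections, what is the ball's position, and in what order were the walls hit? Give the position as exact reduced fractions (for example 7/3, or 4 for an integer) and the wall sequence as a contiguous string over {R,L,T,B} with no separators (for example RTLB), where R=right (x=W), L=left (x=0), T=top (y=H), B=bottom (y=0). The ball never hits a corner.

1. t=3/2 → L at (0,5/2); v=(2,1)
2. t=3 → R at (6,11/2); v=(-2,1)
3. t=3 → L at (0,17/2); v=(2,1)
4. t=3/2 → T at (3,10); v=(2,-1)
5. t=3/2 → R at (6,17/2); v=(-2,-1)
6. t=3 → L at (0,11/2); v=(2,-1)

Final position: (0,11/2)
Wall sequence: LRLTRL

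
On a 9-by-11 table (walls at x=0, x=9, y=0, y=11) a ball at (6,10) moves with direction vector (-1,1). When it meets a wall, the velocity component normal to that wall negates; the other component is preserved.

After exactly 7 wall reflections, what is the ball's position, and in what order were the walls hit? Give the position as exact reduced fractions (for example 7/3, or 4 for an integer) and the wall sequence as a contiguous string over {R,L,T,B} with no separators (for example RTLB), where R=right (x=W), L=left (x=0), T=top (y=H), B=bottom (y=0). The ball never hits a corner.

1. t=1 → T at (5,11); v=(-1,-1)
2. t=5 → L at (0,6); v=(1,-1)
3. t=6 → B at (6,0); v=(1,1)
4. t=3 → R at (9,3); v=(-1,1)
5. t=8 → T at (1,11); v=(-1,-1)
6. t=1 → L at (0,10); v=(1,-1)
7. t=9 → R at (9,1); v=(-1,-1)

Final position: (9,1)
Wall sequence: TLBRTLR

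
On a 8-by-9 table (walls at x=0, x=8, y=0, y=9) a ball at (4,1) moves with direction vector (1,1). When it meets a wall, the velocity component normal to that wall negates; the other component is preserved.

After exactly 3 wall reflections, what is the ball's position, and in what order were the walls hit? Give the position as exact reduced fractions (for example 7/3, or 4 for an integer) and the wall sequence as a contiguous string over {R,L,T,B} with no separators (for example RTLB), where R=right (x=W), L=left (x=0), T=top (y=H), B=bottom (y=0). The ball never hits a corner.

Final position: (0,5)
Wall sequence: RTL

1. t=4 → R at (8,5); v=(-1,1)
2. t=4 → T at (4,9); v=(-1,-1)
3. t=4 → L at (0,5); v=(1,-1)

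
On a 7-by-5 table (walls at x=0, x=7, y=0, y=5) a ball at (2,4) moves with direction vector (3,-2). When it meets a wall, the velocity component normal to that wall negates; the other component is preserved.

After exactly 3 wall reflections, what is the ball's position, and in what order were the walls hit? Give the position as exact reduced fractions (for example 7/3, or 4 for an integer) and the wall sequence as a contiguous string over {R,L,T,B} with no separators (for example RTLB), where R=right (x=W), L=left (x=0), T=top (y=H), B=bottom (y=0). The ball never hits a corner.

Final position: (0,4)
Wall sequence: RBL

1. t=5/3 → R at (7,2/3); v=(-3,-2)
2. t=1/3 → B at (6,0); v=(-3,2)
3. t=2 → L at (0,4); v=(3,2)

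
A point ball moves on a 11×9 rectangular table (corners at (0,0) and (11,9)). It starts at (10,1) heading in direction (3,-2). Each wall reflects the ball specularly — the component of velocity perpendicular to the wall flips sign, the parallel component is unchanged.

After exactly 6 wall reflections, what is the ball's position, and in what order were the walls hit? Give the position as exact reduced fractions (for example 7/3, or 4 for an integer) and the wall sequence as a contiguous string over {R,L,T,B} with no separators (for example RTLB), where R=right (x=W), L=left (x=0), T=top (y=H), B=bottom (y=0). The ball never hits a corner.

1. t=1/3 → R at (11,1/3); v=(-3,-2)
2. t=1/6 → B at (21/2,0); v=(-3,2)
3. t=7/2 → L at (0,7); v=(3,2)
4. t=1 → T at (3,9); v=(3,-2)
5. t=8/3 → R at (11,11/3); v=(-3,-2)
6. t=11/6 → B at (11/2,0); v=(-3,2)

Final position: (11/2,0)
Wall sequence: RBLTRB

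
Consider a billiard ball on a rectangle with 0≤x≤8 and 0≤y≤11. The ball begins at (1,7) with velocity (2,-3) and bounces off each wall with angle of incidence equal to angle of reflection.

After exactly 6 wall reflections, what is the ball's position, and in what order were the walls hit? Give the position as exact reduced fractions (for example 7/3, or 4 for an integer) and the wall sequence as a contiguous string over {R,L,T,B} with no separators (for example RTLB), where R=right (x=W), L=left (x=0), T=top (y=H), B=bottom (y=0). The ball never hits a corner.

1. t=7/3 → B at (17/3,0); v=(2,3)
2. t=7/6 → R at (8,7/2); v=(-2,3)
3. t=5/2 → T at (3,11); v=(-2,-3)
4. t=3/2 → L at (0,13/2); v=(2,-3)
5. t=13/6 → B at (13/3,0); v=(2,3)
6. t=11/6 → R at (8,11/2); v=(-2,3)

Final position: (8,11/2)
Wall sequence: BRTLBR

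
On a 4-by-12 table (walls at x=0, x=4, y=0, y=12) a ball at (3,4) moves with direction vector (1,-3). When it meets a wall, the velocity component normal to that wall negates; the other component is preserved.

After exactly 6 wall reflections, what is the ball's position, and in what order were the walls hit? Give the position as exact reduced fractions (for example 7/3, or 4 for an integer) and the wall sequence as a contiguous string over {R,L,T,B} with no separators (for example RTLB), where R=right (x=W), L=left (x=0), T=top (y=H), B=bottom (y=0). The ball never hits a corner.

Final position: (11/3,0)
Wall sequence: RBLTRB

1. t=1 → R at (4,1); v=(-1,-3)
2. t=1/3 → B at (11/3,0); v=(-1,3)
3. t=11/3 → L at (0,11); v=(1,3)
4. t=1/3 → T at (1/3,12); v=(1,-3)
5. t=11/3 → R at (4,1); v=(-1,-3)
6. t=1/3 → B at (11/3,0); v=(-1,3)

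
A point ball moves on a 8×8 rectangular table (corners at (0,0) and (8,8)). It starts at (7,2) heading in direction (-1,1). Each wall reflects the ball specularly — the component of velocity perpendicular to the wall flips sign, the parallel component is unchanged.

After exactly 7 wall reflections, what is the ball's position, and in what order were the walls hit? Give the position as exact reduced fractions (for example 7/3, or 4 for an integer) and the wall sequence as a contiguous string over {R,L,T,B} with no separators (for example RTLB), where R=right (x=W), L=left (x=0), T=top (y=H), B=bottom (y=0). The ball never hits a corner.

Final position: (7,0)
Wall sequence: TLBRTLB

1. t=6 → T at (1,8); v=(-1,-1)
2. t=1 → L at (0,7); v=(1,-1)
3. t=7 → B at (7,0); v=(1,1)
4. t=1 → R at (8,1); v=(-1,1)
5. t=7 → T at (1,8); v=(-1,-1)
6. t=1 → L at (0,7); v=(1,-1)
7. t=7 → B at (7,0); v=(1,1)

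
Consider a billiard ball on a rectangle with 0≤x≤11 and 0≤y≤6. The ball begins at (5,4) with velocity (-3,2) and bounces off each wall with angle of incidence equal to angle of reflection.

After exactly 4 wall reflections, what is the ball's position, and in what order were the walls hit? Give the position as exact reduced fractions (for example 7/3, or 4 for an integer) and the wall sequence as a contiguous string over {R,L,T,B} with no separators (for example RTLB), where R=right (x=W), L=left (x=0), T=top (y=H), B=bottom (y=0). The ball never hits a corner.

Final position: (11,8/3)
Wall sequence: TLBR

1. t=1 → T at (2,6); v=(-3,-2)
2. t=2/3 → L at (0,14/3); v=(3,-2)
3. t=7/3 → B at (7,0); v=(3,2)
4. t=4/3 → R at (11,8/3); v=(-3,2)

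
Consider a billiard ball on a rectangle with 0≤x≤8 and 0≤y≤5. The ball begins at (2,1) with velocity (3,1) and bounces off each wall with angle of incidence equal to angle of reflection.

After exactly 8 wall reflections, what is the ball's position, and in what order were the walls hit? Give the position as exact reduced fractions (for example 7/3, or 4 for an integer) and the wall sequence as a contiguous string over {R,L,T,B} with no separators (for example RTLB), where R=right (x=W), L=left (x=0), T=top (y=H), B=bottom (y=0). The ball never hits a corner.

Final position: (4,5)
Wall sequence: RTLRBLRT

1. t=2 → R at (8,3); v=(-3,1)
2. t=2 → T at (2,5); v=(-3,-1)
3. t=2/3 → L at (0,13/3); v=(3,-1)
4. t=8/3 → R at (8,5/3); v=(-3,-1)
5. t=5/3 → B at (3,0); v=(-3,1)
6. t=1 → L at (0,1); v=(3,1)
7. t=8/3 → R at (8,11/3); v=(-3,1)
8. t=4/3 → T at (4,5); v=(-3,-1)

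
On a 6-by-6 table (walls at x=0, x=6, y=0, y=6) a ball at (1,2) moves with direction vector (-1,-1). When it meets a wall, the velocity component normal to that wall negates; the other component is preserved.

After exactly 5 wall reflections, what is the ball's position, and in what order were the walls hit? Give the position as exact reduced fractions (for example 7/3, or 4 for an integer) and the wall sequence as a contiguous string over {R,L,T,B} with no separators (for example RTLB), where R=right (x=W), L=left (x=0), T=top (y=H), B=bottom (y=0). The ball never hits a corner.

Final position: (0,1)
Wall sequence: LBRTL

1. t=1 → L at (0,1); v=(1,-1)
2. t=1 → B at (1,0); v=(1,1)
3. t=5 → R at (6,5); v=(-1,1)
4. t=1 → T at (5,6); v=(-1,-1)
5. t=5 → L at (0,1); v=(1,-1)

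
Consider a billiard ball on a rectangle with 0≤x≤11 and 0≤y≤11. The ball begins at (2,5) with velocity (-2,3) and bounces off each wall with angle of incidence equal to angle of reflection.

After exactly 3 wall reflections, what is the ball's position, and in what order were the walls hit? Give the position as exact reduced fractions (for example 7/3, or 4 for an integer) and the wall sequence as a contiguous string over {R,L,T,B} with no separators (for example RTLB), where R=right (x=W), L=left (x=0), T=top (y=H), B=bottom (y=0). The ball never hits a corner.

Final position: (28/3,0)
Wall sequence: LTB

1. t=1 → L at (0,8); v=(2,3)
2. t=1 → T at (2,11); v=(2,-3)
3. t=11/3 → B at (28/3,0); v=(2,3)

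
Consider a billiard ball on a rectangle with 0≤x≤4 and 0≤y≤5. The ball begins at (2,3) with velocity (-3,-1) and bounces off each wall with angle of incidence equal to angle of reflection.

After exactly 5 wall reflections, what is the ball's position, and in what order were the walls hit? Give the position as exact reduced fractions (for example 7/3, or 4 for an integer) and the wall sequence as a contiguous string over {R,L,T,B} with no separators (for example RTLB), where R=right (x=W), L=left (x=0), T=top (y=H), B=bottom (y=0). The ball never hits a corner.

1. t=2/3 → L at (0,7/3); v=(3,-1)
2. t=4/3 → R at (4,1); v=(-3,-1)
3. t=1 → B at (1,0); v=(-3,1)
4. t=1/3 → L at (0,1/3); v=(3,1)
5. t=4/3 → R at (4,5/3); v=(-3,1)

Final position: (4,5/3)
Wall sequence: LRBLR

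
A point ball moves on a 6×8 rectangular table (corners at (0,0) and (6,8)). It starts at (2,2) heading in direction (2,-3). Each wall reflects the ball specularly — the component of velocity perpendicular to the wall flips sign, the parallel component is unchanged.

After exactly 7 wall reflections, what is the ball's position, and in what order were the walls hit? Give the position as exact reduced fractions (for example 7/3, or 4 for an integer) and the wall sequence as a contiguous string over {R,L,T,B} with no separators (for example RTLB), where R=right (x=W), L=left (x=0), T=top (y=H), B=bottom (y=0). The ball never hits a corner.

1. t=2/3 → B at (10/3,0); v=(2,3)
2. t=4/3 → R at (6,4); v=(-2,3)
3. t=4/3 → T at (10/3,8); v=(-2,-3)
4. t=5/3 → L at (0,3); v=(2,-3)
5. t=1 → B at (2,0); v=(2,3)
6. t=2 → R at (6,6); v=(-2,3)
7. t=2/3 → T at (14/3,8); v=(-2,-3)

Final position: (14/3,8)
Wall sequence: BRTLBRT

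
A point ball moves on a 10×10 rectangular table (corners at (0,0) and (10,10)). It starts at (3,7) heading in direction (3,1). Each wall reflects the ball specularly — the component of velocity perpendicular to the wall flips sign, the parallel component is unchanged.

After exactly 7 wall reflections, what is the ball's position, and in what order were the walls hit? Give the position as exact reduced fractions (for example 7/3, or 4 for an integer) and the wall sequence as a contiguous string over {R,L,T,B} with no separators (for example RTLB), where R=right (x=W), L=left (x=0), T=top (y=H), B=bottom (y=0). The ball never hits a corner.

Final position: (10,8/3)
Wall sequence: RTLRLBR

1. t=7/3 → R at (10,28/3); v=(-3,1)
2. t=2/3 → T at (8,10); v=(-3,-1)
3. t=8/3 → L at (0,22/3); v=(3,-1)
4. t=10/3 → R at (10,4); v=(-3,-1)
5. t=10/3 → L at (0,2/3); v=(3,-1)
6. t=2/3 → B at (2,0); v=(3,1)
7. t=8/3 → R at (10,8/3); v=(-3,1)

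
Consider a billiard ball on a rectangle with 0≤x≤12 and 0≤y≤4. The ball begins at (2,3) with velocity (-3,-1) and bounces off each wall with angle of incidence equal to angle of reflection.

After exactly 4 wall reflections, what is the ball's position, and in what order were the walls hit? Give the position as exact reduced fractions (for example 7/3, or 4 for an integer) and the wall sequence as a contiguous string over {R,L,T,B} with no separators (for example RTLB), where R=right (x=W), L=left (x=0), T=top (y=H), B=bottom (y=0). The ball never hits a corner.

Final position: (5,4)
Wall sequence: LBRT

1. t=2/3 → L at (0,7/3); v=(3,-1)
2. t=7/3 → B at (7,0); v=(3,1)
3. t=5/3 → R at (12,5/3); v=(-3,1)
4. t=7/3 → T at (5,4); v=(-3,-1)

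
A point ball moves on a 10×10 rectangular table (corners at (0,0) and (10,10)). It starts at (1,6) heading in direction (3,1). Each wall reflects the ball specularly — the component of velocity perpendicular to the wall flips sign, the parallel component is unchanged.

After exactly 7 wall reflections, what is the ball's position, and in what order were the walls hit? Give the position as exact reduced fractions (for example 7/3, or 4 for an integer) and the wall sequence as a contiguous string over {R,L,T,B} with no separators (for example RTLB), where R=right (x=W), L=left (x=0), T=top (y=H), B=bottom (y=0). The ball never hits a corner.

Final position: (10,7/3)
Wall sequence: RTLRLBR

1. t=3 → R at (10,9); v=(-3,1)
2. t=1 → T at (7,10); v=(-3,-1)
3. t=7/3 → L at (0,23/3); v=(3,-1)
4. t=10/3 → R at (10,13/3); v=(-3,-1)
5. t=10/3 → L at (0,1); v=(3,-1)
6. t=1 → B at (3,0); v=(3,1)
7. t=7/3 → R at (10,7/3); v=(-3,1)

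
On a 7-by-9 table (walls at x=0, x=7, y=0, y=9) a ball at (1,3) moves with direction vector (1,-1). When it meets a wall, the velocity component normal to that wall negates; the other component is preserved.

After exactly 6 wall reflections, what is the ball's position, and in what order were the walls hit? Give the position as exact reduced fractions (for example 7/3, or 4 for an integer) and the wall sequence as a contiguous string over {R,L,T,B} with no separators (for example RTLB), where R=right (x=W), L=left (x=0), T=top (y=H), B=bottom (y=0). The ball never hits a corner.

1. t=3 → B at (4,0); v=(1,1)
2. t=3 → R at (7,3); v=(-1,1)
3. t=6 → T at (1,9); v=(-1,-1)
4. t=1 → L at (0,8); v=(1,-1)
5. t=7 → R at (7,1); v=(-1,-1)
6. t=1 → B at (6,0); v=(-1,1)

Final position: (6,0)
Wall sequence: BRTLRB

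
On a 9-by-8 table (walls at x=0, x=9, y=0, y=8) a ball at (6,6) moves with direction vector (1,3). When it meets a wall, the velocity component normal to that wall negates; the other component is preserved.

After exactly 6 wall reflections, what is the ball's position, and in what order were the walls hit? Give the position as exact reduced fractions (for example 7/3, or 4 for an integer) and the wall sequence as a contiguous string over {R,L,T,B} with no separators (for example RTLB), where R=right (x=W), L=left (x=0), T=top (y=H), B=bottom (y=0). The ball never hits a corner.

1. t=2/3 → T at (20/3,8); v=(1,-3)
2. t=7/3 → R at (9,1); v=(-1,-3)
3. t=1/3 → B at (26/3,0); v=(-1,3)
4. t=8/3 → T at (6,8); v=(-1,-3)
5. t=8/3 → B at (10/3,0); v=(-1,3)
6. t=8/3 → T at (2/3,8); v=(-1,-3)

Final position: (2/3,8)
Wall sequence: TRBTBT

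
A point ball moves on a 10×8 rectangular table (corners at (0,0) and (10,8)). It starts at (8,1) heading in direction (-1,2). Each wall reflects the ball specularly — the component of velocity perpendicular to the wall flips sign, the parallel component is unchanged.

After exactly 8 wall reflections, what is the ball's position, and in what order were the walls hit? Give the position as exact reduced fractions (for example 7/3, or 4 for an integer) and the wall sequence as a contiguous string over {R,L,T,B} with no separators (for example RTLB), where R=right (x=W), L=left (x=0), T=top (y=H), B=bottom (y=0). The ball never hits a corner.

1. t=7/2 → T at (9/2,8); v=(-1,-2)
2. t=4 → B at (1/2,0); v=(-1,2)
3. t=1/2 → L at (0,1); v=(1,2)
4. t=7/2 → T at (7/2,8); v=(1,-2)
5. t=4 → B at (15/2,0); v=(1,2)
6. t=5/2 → R at (10,5); v=(-1,2)
7. t=3/2 → T at (17/2,8); v=(-1,-2)
8. t=4 → B at (9/2,0); v=(-1,2)

Final position: (9/2,0)
Wall sequence: TBLTBRTB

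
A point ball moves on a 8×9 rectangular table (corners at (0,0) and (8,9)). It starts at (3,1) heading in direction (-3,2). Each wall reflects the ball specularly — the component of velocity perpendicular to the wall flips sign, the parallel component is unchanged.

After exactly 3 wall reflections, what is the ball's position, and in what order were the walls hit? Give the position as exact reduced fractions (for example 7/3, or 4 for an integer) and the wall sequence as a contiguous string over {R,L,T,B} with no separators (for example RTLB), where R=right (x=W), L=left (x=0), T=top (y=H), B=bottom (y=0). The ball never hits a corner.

1. t=1 → L at (0,3); v=(3,2)
2. t=8/3 → R at (8,25/3); v=(-3,2)
3. t=1/3 → T at (7,9); v=(-3,-2)

Final position: (7,9)
Wall sequence: LRT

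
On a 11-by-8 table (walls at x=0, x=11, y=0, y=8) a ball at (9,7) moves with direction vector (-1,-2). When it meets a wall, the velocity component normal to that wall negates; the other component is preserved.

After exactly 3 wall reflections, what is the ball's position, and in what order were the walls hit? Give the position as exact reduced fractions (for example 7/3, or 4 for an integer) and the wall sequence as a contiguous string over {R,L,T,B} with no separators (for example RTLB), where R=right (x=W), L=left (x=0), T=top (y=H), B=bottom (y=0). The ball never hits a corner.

Final position: (0,5)
Wall sequence: BTL

1. t=7/2 → B at (11/2,0); v=(-1,2)
2. t=4 → T at (3/2,8); v=(-1,-2)
3. t=3/2 → L at (0,5); v=(1,-2)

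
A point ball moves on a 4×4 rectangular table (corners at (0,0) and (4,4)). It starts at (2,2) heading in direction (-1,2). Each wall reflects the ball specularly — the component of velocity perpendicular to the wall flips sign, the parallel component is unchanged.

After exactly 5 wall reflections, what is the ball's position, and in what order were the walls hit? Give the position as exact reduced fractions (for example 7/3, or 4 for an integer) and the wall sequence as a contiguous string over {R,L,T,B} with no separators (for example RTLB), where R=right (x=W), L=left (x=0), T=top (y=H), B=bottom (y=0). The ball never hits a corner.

Final position: (4,2)
Wall sequence: TLBTR

1. t=1 → T at (1,4); v=(-1,-2)
2. t=1 → L at (0,2); v=(1,-2)
3. t=1 → B at (1,0); v=(1,2)
4. t=2 → T at (3,4); v=(1,-2)
5. t=1 → R at (4,2); v=(-1,-2)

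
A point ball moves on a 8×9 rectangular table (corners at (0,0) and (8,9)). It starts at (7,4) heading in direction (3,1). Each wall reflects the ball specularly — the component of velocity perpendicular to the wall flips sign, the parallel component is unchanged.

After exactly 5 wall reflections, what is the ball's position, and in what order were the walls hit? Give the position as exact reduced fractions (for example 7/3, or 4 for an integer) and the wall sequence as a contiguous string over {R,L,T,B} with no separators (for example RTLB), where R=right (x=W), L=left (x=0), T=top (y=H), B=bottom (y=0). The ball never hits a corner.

1. t=1/3 → R at (8,13/3); v=(-3,1)
2. t=8/3 → L at (0,7); v=(3,1)
3. t=2 → T at (6,9); v=(3,-1)
4. t=2/3 → R at (8,25/3); v=(-3,-1)
5. t=8/3 → L at (0,17/3); v=(3,-1)

Final position: (0,17/3)
Wall sequence: RLTRL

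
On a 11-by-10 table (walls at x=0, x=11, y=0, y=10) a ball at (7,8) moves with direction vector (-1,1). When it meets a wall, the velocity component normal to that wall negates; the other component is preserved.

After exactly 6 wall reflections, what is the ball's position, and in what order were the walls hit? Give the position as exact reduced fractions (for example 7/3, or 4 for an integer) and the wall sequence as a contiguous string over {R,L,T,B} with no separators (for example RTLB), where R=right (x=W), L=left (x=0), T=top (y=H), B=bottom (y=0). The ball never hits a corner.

Final position: (0,3)
Wall sequence: TLBRTL

1. t=2 → T at (5,10); v=(-1,-1)
2. t=5 → L at (0,5); v=(1,-1)
3. t=5 → B at (5,0); v=(1,1)
4. t=6 → R at (11,6); v=(-1,1)
5. t=4 → T at (7,10); v=(-1,-1)
6. t=7 → L at (0,3); v=(1,-1)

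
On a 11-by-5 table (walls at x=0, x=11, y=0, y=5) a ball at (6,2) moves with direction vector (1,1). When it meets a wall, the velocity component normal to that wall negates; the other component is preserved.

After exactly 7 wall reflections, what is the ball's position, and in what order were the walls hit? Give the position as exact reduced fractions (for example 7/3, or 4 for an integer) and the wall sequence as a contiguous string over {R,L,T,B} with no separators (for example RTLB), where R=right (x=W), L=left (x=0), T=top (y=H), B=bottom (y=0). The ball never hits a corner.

1. t=3 → T at (9,5); v=(1,-1)
2. t=2 → R at (11,3); v=(-1,-1)
3. t=3 → B at (8,0); v=(-1,1)
4. t=5 → T at (3,5); v=(-1,-1)
5. t=3 → L at (0,2); v=(1,-1)
6. t=2 → B at (2,0); v=(1,1)
7. t=5 → T at (7,5); v=(1,-1)

Final position: (7,5)
Wall sequence: TRBTLBT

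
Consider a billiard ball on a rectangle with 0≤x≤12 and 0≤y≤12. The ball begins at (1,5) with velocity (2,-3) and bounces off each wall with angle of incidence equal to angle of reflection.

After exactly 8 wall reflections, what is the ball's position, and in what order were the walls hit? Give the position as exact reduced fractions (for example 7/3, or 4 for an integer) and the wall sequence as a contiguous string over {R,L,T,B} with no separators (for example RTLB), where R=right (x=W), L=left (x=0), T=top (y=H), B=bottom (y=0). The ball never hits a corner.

1. t=5/3 → B at (13/3,0); v=(2,3)
2. t=23/6 → R at (12,23/2); v=(-2,3)
3. t=1/6 → T at (35/3,12); v=(-2,-3)
4. t=4 → B at (11/3,0); v=(-2,3)
5. t=11/6 → L at (0,11/2); v=(2,3)
6. t=13/6 → T at (13/3,12); v=(2,-3)
7. t=23/6 → R at (12,1/2); v=(-2,-3)
8. t=1/6 → B at (35/3,0); v=(-2,3)

Final position: (35/3,0)
Wall sequence: BRTBLTRB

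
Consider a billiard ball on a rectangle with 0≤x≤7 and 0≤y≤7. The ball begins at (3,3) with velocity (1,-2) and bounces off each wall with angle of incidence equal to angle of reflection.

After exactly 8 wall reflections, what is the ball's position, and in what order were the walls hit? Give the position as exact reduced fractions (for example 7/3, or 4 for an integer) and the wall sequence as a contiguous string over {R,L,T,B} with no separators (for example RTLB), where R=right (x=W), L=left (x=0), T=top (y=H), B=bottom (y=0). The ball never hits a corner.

Final position: (7,5)
Wall sequence: BRTBLTBR

1. t=3/2 → B at (9/2,0); v=(1,2)
2. t=5/2 → R at (7,5); v=(-1,2)
3. t=1 → T at (6,7); v=(-1,-2)
4. t=7/2 → B at (5/2,0); v=(-1,2)
5. t=5/2 → L at (0,5); v=(1,2)
6. t=1 → T at (1,7); v=(1,-2)
7. t=7/2 → B at (9/2,0); v=(1,2)
8. t=5/2 → R at (7,5); v=(-1,2)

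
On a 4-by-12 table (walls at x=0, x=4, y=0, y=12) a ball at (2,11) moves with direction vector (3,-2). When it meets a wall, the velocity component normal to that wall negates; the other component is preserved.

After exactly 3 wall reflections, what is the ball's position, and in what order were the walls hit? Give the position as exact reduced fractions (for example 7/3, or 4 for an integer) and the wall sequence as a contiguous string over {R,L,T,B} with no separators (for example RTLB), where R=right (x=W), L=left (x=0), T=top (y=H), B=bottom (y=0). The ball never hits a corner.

1. t=2/3 → R at (4,29/3); v=(-3,-2)
2. t=4/3 → L at (0,7); v=(3,-2)
3. t=4/3 → R at (4,13/3); v=(-3,-2)

Final position: (4,13/3)
Wall sequence: RLR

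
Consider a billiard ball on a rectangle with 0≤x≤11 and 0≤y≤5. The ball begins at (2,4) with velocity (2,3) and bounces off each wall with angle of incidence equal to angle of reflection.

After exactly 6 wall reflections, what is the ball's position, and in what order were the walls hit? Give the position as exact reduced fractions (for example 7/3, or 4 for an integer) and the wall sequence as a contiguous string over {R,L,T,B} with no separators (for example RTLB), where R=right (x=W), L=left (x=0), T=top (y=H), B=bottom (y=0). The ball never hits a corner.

Final position: (6,5)
Wall sequence: TBTRBT

1. t=1/3 → T at (8/3,5); v=(2,-3)
2. t=5/3 → B at (6,0); v=(2,3)
3. t=5/3 → T at (28/3,5); v=(2,-3)
4. t=5/6 → R at (11,5/2); v=(-2,-3)
5. t=5/6 → B at (28/3,0); v=(-2,3)
6. t=5/3 → T at (6,5); v=(-2,-3)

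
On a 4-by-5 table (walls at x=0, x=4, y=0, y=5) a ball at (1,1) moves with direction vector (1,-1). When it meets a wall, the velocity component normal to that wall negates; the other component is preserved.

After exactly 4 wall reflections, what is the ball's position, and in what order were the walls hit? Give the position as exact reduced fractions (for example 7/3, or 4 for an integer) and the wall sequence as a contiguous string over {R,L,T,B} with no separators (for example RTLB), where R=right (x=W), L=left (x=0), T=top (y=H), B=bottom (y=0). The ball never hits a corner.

1. t=1 → B at (2,0); v=(1,1)
2. t=2 → R at (4,2); v=(-1,1)
3. t=3 → T at (1,5); v=(-1,-1)
4. t=1 → L at (0,4); v=(1,-1)

Final position: (0,4)
Wall sequence: BRTL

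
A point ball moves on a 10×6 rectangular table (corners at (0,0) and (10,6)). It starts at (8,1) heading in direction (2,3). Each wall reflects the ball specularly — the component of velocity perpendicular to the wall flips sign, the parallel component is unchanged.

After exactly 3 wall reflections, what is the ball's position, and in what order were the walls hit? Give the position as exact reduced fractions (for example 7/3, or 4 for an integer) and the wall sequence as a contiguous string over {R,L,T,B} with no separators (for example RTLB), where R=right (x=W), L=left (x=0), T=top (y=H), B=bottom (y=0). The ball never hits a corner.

Final position: (14/3,0)
Wall sequence: RTB

1. t=1 → R at (10,4); v=(-2,3)
2. t=2/3 → T at (26/3,6); v=(-2,-3)
3. t=2 → B at (14/3,0); v=(-2,3)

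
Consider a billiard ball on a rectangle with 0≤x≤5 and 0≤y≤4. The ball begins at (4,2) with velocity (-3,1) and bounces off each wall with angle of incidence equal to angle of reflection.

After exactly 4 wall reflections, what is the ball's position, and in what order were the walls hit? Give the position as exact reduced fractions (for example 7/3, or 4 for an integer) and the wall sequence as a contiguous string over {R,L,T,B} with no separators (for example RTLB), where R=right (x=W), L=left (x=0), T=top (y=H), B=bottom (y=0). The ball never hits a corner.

1. t=4/3 → L at (0,10/3); v=(3,1)
2. t=2/3 → T at (2,4); v=(3,-1)
3. t=1 → R at (5,3); v=(-3,-1)
4. t=5/3 → L at (0,4/3); v=(3,-1)

Final position: (0,4/3)
Wall sequence: LTRL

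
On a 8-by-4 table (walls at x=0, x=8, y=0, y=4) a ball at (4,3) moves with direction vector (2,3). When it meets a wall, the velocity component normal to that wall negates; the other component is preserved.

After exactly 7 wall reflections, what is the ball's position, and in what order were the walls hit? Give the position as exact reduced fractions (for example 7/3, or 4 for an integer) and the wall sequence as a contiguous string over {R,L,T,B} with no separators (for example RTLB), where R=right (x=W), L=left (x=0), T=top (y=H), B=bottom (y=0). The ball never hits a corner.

Final position: (0,3)
Wall sequence: TBRTBTL

1. t=1/3 → T at (14/3,4); v=(2,-3)
2. t=4/3 → B at (22/3,0); v=(2,3)
3. t=1/3 → R at (8,1); v=(-2,3)
4. t=1 → T at (6,4); v=(-2,-3)
5. t=4/3 → B at (10/3,0); v=(-2,3)
6. t=4/3 → T at (2/3,4); v=(-2,-3)
7. t=1/3 → L at (0,3); v=(2,-3)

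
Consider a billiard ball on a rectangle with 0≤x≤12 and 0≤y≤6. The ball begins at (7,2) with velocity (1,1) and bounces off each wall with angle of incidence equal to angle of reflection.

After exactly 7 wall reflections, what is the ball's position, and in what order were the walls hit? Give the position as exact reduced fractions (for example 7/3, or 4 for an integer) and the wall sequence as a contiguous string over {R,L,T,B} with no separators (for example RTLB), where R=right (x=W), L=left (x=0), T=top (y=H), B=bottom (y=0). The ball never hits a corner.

Final position: (11,6)
Wall sequence: TRBTLBT

1. t=4 → T at (11,6); v=(1,-1)
2. t=1 → R at (12,5); v=(-1,-1)
3. t=5 → B at (7,0); v=(-1,1)
4. t=6 → T at (1,6); v=(-1,-1)
5. t=1 → L at (0,5); v=(1,-1)
6. t=5 → B at (5,0); v=(1,1)
7. t=6 → T at (11,6); v=(1,-1)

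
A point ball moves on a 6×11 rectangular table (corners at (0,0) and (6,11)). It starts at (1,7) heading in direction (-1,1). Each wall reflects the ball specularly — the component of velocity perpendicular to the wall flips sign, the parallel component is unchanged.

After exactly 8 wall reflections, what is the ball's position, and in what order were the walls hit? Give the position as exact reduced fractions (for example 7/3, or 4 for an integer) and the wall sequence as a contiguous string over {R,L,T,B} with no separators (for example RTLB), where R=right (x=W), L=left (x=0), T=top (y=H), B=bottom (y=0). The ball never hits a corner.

1. t=1 → L at (0,8); v=(1,1)
2. t=3 → T at (3,11); v=(1,-1)
3. t=3 → R at (6,8); v=(-1,-1)
4. t=6 → L at (0,2); v=(1,-1)
5. t=2 → B at (2,0); v=(1,1)
6. t=4 → R at (6,4); v=(-1,1)
7. t=6 → L at (0,10); v=(1,1)
8. t=1 → T at (1,11); v=(1,-1)

Final position: (1,11)
Wall sequence: LTRLBRLT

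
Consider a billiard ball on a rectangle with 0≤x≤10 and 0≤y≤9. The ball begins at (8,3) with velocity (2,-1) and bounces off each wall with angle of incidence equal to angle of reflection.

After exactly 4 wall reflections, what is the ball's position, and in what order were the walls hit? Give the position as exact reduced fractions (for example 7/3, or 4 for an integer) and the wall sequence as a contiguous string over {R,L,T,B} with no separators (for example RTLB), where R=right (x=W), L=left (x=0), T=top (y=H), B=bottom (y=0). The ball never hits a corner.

Final position: (10,8)
Wall sequence: RBLR

1. t=1 → R at (10,2); v=(-2,-1)
2. t=2 → B at (6,0); v=(-2,1)
3. t=3 → L at (0,3); v=(2,1)
4. t=5 → R at (10,8); v=(-2,1)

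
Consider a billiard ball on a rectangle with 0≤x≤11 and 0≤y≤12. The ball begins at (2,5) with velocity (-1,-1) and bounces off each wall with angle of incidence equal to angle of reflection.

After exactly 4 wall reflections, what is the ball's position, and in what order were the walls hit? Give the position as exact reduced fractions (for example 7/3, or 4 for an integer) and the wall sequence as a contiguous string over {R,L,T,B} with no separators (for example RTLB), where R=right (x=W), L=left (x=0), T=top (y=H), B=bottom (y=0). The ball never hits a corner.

Final position: (7,12)
Wall sequence: LBRT

1. t=2 → L at (0,3); v=(1,-1)
2. t=3 → B at (3,0); v=(1,1)
3. t=8 → R at (11,8); v=(-1,1)
4. t=4 → T at (7,12); v=(-1,-1)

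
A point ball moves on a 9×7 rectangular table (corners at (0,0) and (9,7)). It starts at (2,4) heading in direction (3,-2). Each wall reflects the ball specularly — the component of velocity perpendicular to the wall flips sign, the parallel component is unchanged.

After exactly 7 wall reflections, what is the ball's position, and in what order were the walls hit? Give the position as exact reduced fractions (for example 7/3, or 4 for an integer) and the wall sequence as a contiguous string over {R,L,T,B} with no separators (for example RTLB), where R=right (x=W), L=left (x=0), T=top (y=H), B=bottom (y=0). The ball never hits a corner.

Final position: (0,14/3)
Wall sequence: BRLTRBL

1. t=2 → B at (8,0); v=(3,2)
2. t=1/3 → R at (9,2/3); v=(-3,2)
3. t=3 → L at (0,20/3); v=(3,2)
4. t=1/6 → T at (1/2,7); v=(3,-2)
5. t=17/6 → R at (9,4/3); v=(-3,-2)
6. t=2/3 → B at (7,0); v=(-3,2)
7. t=7/3 → L at (0,14/3); v=(3,2)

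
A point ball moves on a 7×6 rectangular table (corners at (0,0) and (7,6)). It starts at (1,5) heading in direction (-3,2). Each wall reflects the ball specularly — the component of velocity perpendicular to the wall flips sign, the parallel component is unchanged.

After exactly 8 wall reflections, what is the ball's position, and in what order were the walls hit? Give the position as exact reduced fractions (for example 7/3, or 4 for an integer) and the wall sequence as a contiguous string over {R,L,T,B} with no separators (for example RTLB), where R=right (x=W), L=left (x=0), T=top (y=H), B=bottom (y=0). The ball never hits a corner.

1. t=1/3 → L at (0,17/3); v=(3,2)
2. t=1/6 → T at (1/2,6); v=(3,-2)
3. t=13/6 → R at (7,5/3); v=(-3,-2)
4. t=5/6 → B at (9/2,0); v=(-3,2)
5. t=3/2 → L at (0,3); v=(3,2)
6. t=3/2 → T at (9/2,6); v=(3,-2)
7. t=5/6 → R at (7,13/3); v=(-3,-2)
8. t=13/6 → B at (1/2,0); v=(-3,2)

Final position: (1/2,0)
Wall sequence: LTRBLTRB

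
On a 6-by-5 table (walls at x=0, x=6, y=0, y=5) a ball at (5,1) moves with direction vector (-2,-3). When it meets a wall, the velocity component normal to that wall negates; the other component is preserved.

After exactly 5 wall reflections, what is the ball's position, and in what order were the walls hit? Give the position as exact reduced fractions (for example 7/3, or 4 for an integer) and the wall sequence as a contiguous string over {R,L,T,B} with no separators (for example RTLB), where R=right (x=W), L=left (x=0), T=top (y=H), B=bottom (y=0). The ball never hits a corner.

Final position: (17/3,5)
Wall sequence: BTLBT

1. t=1/3 → B at (13/3,0); v=(-2,3)
2. t=5/3 → T at (1,5); v=(-2,-3)
3. t=1/2 → L at (0,7/2); v=(2,-3)
4. t=7/6 → B at (7/3,0); v=(2,3)
5. t=5/3 → T at (17/3,5); v=(2,-3)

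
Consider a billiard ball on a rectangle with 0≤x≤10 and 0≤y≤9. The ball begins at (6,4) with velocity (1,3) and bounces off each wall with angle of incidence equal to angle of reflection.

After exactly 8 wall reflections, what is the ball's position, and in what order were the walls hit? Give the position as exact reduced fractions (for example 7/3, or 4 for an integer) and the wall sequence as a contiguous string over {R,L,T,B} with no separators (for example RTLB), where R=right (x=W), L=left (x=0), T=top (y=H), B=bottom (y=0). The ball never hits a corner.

Final position: (8/3,0)
Wall sequence: TRBTBTLB

1. t=5/3 → T at (23/3,9); v=(1,-3)
2. t=7/3 → R at (10,2); v=(-1,-3)
3. t=2/3 → B at (28/3,0); v=(-1,3)
4. t=3 → T at (19/3,9); v=(-1,-3)
5. t=3 → B at (10/3,0); v=(-1,3)
6. t=3 → T at (1/3,9); v=(-1,-3)
7. t=1/3 → L at (0,8); v=(1,-3)
8. t=8/3 → B at (8/3,0); v=(1,3)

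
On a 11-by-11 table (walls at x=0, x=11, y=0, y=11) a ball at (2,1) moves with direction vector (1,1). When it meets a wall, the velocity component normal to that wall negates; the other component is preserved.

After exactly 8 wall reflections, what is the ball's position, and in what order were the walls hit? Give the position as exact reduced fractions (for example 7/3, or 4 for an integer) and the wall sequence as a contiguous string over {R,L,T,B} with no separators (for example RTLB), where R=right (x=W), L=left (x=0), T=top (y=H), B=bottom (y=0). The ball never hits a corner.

1. t=9 → R at (11,10); v=(-1,1)
2. t=1 → T at (10,11); v=(-1,-1)
3. t=10 → L at (0,1); v=(1,-1)
4. t=1 → B at (1,0); v=(1,1)
5. t=10 → R at (11,10); v=(-1,1)
6. t=1 → T at (10,11); v=(-1,-1)
7. t=10 → L at (0,1); v=(1,-1)
8. t=1 → B at (1,0); v=(1,1)

Final position: (1,0)
Wall sequence: RTLBRTLB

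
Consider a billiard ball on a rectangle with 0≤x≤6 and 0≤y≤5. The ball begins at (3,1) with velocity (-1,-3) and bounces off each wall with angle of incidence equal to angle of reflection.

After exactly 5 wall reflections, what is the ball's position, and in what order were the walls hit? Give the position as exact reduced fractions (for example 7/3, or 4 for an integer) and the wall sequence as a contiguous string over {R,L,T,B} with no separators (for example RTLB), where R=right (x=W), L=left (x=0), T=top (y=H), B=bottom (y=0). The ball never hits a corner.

1. t=1/3 → B at (8/3,0); v=(-1,3)
2. t=5/3 → T at (1,5); v=(-1,-3)
3. t=1 → L at (0,2); v=(1,-3)
4. t=2/3 → B at (2/3,0); v=(1,3)
5. t=5/3 → T at (7/3,5); v=(1,-3)

Final position: (7/3,5)
Wall sequence: BTLBT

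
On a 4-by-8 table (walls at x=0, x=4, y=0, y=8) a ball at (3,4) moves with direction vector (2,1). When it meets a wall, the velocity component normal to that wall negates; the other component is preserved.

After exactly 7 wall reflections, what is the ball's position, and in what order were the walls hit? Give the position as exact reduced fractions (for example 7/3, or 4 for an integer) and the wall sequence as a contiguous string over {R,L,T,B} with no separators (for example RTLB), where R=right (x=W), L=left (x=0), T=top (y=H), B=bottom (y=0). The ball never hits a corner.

1. t=1/2 → R at (4,9/2); v=(-2,1)
2. t=2 → L at (0,13/2); v=(2,1)
3. t=3/2 → T at (3,8); v=(2,-1)
4. t=1/2 → R at (4,15/2); v=(-2,-1)
5. t=2 → L at (0,11/2); v=(2,-1)
6. t=2 → R at (4,7/2); v=(-2,-1)
7. t=2 → L at (0,3/2); v=(2,-1)

Final position: (0,3/2)
Wall sequence: RLTRLRL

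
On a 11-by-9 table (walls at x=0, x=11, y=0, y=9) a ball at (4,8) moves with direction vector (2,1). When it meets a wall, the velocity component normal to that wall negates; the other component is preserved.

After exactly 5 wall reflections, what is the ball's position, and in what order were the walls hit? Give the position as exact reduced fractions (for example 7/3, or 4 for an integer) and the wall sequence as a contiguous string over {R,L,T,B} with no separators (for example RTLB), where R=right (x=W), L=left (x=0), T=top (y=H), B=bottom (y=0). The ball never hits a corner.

Final position: (11,9/2)
Wall sequence: TRLBR

1. t=1 → T at (6,9); v=(2,-1)
2. t=5/2 → R at (11,13/2); v=(-2,-1)
3. t=11/2 → L at (0,1); v=(2,-1)
4. t=1 → B at (2,0); v=(2,1)
5. t=9/2 → R at (11,9/2); v=(-2,1)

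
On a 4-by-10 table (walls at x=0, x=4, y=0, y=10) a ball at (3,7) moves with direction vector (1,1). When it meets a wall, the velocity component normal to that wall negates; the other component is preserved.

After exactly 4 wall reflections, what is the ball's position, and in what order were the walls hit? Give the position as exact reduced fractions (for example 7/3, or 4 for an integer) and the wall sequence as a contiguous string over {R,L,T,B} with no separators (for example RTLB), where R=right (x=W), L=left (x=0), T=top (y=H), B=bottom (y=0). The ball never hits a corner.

1. t=1 → R at (4,8); v=(-1,1)
2. t=2 → T at (2,10); v=(-1,-1)
3. t=2 → L at (0,8); v=(1,-1)
4. t=4 → R at (4,4); v=(-1,-1)

Final position: (4,4)
Wall sequence: RTLR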